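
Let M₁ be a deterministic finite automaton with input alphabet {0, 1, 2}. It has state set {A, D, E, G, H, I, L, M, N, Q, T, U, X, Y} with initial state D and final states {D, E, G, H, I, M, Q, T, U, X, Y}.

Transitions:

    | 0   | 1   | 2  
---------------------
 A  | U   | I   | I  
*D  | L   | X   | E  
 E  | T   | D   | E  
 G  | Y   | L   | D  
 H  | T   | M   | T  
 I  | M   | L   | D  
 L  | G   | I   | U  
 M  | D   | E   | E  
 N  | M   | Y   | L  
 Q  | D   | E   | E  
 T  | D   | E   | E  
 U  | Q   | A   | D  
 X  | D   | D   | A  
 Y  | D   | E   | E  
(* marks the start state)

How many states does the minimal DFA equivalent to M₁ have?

First remove the unreachable states {H,N}; 12 states remain.
Start with accepting vs non-accepting: {D,E,G,I,M,Q,T,U,X,Y} | {A,L}.
Split {D,E,G,I,M,Q,T,U,X,Y} by δ(·,0) → {E,G,I,M,Q,T,U,X,Y} and {D}.
On input 0, block {E,G,I,M,Q,T,U,X,Y} splits into {M,Q,T,X,Y} and {E,G,I,U}.
Refine {M,Q,T,X,Y} on symbol 1: members go to different blocks, giving {M,Q,T,Y} and {X}.
Split {E,G,I,U} by δ(·,1) → {G,I,U} and {E}.
Stable partition: {M,Q,T,Y} | {A,L} | {D} | {G,I,U} | {X} | {E} — 6 equivalence classes.

6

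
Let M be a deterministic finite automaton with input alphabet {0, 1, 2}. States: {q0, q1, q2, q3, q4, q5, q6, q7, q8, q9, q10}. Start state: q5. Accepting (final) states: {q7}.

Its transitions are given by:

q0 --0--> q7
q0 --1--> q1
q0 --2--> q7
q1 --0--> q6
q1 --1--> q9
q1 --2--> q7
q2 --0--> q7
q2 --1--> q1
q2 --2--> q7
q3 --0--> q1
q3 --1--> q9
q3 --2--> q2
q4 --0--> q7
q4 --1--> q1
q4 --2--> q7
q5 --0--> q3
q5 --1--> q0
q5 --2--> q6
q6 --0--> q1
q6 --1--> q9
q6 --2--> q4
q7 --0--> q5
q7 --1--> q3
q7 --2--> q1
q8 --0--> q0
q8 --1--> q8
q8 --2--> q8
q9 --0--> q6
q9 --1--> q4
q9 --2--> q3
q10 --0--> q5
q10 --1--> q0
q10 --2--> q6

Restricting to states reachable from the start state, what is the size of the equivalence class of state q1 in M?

States {q8,q10} cannot be reached from the start state, so discard them.
P0 = {q7} | {q0,q1,q2,q3,q4,q5,q6,q9}.
On input 0, block {q0,q1,q2,q3,q4,q5,q6,q9} splits into {q1,q3,q5,q6,q9} and {q0,q2,q4}.
Split {q1,q3,q5,q6,q9} by δ(·,1) → {q1,q3,q6} and {q5,q9}.
Split {q1,q3,q6} by δ(·,2) → {q3,q6} and {q1}.
Stable partition: {q7} | {q3,q6} | {q0,q2,q4} | {q5,q9} | {q1} — 5 equivalence classes.
The equivalence class containing q1 is {q1}, of size 1.

1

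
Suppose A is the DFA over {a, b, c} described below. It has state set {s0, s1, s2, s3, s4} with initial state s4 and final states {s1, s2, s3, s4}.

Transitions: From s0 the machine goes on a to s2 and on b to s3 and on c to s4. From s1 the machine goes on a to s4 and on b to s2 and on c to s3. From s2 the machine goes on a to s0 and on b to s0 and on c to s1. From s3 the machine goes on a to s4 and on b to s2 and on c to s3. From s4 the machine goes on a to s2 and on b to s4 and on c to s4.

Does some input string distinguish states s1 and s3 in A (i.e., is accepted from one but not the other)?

P0 = {s1,s2,s3,s4} | {s0}.
Split {s1,s2,s3,s4} by δ(·,a) → {s1,s3,s4} and {s2}.
Split {s1,s3,s4} by δ(·,a) → {s1,s3} and {s4}.
The partition is now stable with 4 blocks: {s1,s3} | {s0} | {s2} | {s4}.
s1 and s3 lie in the same block of the stable partition, so they are equivalent — no string distinguishes them.

No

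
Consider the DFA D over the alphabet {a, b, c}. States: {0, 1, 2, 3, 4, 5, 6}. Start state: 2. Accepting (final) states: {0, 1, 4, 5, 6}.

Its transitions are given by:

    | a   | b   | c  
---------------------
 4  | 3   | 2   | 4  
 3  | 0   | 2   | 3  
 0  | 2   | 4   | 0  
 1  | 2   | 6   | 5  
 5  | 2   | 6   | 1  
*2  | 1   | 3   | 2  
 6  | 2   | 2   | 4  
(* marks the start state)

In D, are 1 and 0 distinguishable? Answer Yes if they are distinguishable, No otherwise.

Initial partition by acceptance: {0,1,4,5,6} | {2,3}.
Split {0,1,4,5,6} by δ(·,b) → {0,1,5} and {4,6}.
Stable partition: {0,1,5} | {2,3} | {4,6} — 3 equivalence classes.
1 and 0 lie in the same block of the stable partition, so they are equivalent — no string distinguishes them.

No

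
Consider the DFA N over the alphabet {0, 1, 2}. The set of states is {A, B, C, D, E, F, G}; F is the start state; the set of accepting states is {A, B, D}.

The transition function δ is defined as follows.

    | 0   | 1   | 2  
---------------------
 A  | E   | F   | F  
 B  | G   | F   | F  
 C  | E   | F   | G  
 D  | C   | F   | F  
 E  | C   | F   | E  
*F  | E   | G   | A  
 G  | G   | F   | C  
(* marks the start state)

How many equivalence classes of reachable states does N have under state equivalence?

3

Reachable states from the start: {A,C,E,F,G}. Unreachable: {B,D} — drop them.
Start with accepting vs non-accepting: {A} | {C,E,F,G}.
Refine {C,E,F,G} on symbol 2: members go to different blocks, giving {C,E,G} and {F}.
The partition is now stable with 3 blocks: {A} | {C,E,G} | {F}.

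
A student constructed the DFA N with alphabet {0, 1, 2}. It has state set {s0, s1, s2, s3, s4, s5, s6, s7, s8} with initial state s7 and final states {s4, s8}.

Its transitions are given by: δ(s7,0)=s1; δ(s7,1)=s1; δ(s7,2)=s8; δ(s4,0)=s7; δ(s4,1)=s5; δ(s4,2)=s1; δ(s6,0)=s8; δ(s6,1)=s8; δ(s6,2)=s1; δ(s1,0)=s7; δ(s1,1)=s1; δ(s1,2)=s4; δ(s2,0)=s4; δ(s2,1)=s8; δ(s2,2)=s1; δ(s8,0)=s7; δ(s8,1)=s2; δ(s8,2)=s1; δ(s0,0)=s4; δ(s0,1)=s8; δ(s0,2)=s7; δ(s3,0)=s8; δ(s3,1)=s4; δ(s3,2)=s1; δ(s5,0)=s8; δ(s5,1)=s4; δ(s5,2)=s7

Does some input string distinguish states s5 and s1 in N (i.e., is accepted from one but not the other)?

Yes

First remove the unreachable states {s0,s3,s6}; 6 states remain.
Start with accepting vs non-accepting: {s4,s8} | {s1,s2,s5,s7}.
Split {s1,s2,s5,s7} by δ(·,0) → {s1,s7} and {s2,s5}.
The partition is now stable with 3 blocks: {s4,s8} | {s1,s7} | {s2,s5}.
s5 and s1 end up in different blocks, so they are distinguishable. For instance, the string '0' is accepted from only s5.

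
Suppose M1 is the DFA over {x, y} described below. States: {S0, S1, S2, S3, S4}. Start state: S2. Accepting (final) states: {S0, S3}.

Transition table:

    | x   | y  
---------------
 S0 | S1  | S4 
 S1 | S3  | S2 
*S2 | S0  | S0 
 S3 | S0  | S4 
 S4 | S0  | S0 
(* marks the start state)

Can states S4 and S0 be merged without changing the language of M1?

All states are reachable from the start state.
Start with accepting vs non-accepting: {S0,S3} | {S1,S2,S4}.
Split {S0,S3} by δ(·,x) → {S0} and {S3}.
Refine {S1,S2,S4} on symbol x: members go to different blocks, giving {S2,S4} and {S1}.
The partition is now stable with 4 blocks: {S0} | {S2,S4} | {S3} | {S1}.
S4 and S0 end up in different blocks, so they are distinguishable. For instance, the string 'ε' is accepted from only S0.

No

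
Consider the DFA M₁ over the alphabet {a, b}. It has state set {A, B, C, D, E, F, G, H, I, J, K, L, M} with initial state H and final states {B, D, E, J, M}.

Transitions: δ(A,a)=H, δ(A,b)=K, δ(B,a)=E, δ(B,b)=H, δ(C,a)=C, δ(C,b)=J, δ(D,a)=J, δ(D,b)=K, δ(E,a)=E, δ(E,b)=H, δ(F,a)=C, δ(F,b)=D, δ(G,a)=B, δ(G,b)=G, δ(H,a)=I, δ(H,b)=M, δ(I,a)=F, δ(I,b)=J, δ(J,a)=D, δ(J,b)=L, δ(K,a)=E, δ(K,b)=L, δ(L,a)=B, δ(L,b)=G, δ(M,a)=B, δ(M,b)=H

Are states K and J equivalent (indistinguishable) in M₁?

No

States {A} cannot be reached from the start state, so discard them.
Start with accepting vs non-accepting: {B,D,E,J,M} | {C,F,G,H,I,K,L}.
On input a, block {C,F,G,H,I,K,L} splits into {C,F,H,I} and {G,K,L}.
On input b, block {B,D,E,J,M} splits into {B,E,M} and {D,J}.
On input b, block {C,F,H,I} splits into {C,F,I} and {H}.
No further refinement is possible. Final partition (5 blocks): {B,E,M} | {C,F,I} | {G,K,L} | {D,J} | {H}.
K and J end up in different blocks, so they are distinguishable. For instance, the string 'ε' is accepted from only J.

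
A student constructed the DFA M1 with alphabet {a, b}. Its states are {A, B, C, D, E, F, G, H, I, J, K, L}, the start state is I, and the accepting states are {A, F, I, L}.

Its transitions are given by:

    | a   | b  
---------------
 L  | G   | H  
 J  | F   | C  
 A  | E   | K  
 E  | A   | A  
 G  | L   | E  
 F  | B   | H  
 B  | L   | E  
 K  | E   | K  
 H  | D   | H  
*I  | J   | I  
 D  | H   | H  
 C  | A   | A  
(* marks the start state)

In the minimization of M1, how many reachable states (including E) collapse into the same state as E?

Every state is reachable, so we keep all 12.
P0 = {A,F,I,L} | {B,C,D,E,G,H,J,K}.
Refine {A,F,I,L} on symbol b: members go to different blocks, giving {A,F,L} and {I}.
Refine {B,C,D,E,G,H,J,K} on symbol a: members go to different blocks, giving {B,C,E,G,J} and {D,H,K}.
Split {B,C,E,G,J} by δ(·,b) → {B,G,J} and {C,E}.
On input a, block {A,F,L} splits into {F,L} and {A}.
Refine {D,H,K} on symbol a: members go to different blocks, giving {D,H} and {K}.
The partition is now stable with 7 blocks: {F,L} | {B,G,J} | {I} | {D,H} | {C,E} | {A} | {K}.
State E belongs to the block {C,E}, which has 2 states.

2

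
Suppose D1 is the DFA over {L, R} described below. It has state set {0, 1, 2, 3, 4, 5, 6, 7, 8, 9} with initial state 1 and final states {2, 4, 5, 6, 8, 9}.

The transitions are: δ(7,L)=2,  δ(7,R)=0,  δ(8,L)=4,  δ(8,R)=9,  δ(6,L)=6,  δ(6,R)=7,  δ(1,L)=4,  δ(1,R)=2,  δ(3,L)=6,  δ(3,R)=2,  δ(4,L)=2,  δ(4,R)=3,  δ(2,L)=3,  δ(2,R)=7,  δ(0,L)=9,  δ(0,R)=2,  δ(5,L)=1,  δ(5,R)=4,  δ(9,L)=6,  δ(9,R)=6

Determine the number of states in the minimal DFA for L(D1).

First remove the unreachable states {5,8}; 8 states remain.
Start with accepting vs non-accepting: {2,4,6,9} | {0,1,3,7}.
On input L, block {2,4,6,9} splits into {4,6,9} and {2}.
On input L, block {4,6,9} splits into {6,9} and {4}.
Refine {6,9} on symbol R: members go to different blocks, giving {6} and {9}.
On input L, block {0,1,3,7} splits into {0} and {1} and {3} and {7}.
Stable partition: {6} | {0} | {2} | {4} | {9} | {1} | {3} | {7} — 8 equivalence classes.

8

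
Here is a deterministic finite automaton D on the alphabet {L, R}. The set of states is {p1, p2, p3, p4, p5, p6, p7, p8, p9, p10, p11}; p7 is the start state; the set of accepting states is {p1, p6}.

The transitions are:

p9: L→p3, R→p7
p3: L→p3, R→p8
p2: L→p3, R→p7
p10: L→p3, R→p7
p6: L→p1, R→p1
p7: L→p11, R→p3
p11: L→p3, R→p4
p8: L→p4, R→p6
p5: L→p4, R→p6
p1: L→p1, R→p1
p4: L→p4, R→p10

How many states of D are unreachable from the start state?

BFS from p7 reaches {p1, p3, p4, p6, p7, p8, p10, p11}; the 3 state(s) p2, p5, p9 are never visited.

3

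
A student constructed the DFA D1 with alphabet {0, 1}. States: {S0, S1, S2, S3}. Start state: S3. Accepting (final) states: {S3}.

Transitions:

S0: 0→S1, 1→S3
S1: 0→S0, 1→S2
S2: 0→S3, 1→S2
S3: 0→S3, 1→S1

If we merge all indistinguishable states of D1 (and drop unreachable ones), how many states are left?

4

Every state is reachable, so we keep all 4.
P0 = {S3} | {S0,S1,S2}.
On input 0, block {S0,S1,S2} splits into {S0,S1} and {S2}.
On input 1, block {S0,S1} splits into {S0} and {S1}.
No further refinement is possible. Final partition (4 blocks): {S3} | {S0} | {S2} | {S1}.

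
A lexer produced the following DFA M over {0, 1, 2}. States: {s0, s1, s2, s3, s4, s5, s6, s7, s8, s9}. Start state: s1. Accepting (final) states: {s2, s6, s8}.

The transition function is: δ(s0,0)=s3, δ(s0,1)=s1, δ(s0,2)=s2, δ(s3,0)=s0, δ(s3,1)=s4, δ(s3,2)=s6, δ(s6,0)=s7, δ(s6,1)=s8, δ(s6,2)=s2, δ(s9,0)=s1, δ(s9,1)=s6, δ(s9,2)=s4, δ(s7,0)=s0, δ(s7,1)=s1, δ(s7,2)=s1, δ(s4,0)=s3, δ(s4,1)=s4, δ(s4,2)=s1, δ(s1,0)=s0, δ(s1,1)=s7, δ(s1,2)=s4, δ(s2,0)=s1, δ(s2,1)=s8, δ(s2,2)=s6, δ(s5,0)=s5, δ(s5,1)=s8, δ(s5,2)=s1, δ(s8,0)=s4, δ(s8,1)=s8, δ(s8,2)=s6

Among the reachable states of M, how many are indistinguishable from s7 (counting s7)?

Reachable states from the start: {s0,s1,s2,s3,s4,s6,s7,s8}. Unreachable: {s5,s9} — drop them.
Initial partition by acceptance: {s2,s6,s8} | {s0,s1,s3,s4,s7}.
Refine {s0,s1,s3,s4,s7} on symbol 2: members go to different blocks, giving {s1,s4,s7} and {s0,s3}.
The partition is now stable with 3 blocks: {s2,s6,s8} | {s1,s4,s7} | {s0,s3}.
State s7 belongs to the block {s1,s4,s7}, which has 3 states.

3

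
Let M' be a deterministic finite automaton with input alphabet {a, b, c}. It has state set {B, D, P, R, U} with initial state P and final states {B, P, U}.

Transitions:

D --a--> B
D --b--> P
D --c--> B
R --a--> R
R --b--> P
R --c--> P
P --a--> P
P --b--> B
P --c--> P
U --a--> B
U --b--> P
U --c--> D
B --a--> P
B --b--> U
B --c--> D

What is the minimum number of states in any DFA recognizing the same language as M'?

Reachable states from the start: {B,D,P,U}. Unreachable: {R} — drop them.
Initial partition by acceptance: {B,P,U} | {D}.
On input c, block {B,P,U} splits into {B,U} and {P}.
On input a, block {B,U} splits into {B} and {U}.
The partition is now stable with 4 blocks: {B} | {D} | {P} | {U}.

4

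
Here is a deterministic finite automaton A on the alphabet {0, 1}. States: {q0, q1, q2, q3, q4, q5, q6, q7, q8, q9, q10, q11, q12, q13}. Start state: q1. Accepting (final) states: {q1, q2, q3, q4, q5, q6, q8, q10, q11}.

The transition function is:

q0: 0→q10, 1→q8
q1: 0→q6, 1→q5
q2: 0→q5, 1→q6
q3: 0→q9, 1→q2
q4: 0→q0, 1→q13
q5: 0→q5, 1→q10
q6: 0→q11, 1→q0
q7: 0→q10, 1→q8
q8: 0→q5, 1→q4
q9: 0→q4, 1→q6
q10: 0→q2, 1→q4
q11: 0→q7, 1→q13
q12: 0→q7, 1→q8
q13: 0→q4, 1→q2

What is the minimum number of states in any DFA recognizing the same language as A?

9

States {q3,q9,q12} cannot be reached from the start state, so discard them.
Start with accepting vs non-accepting: {q1,q2,q4,q5,q6,q8,q10,q11} | {q0,q7,q13}.
On input 0, block {q1,q2,q4,q5,q6,q8,q10,q11} splits into {q1,q2,q5,q6,q8,q10} and {q4,q11}.
Split {q1,q2,q5,q6,q8,q10} by δ(·,0) → {q1,q2,q5,q8,q10} and {q6}.
On input 0, block {q1,q2,q5,q8,q10} splits into {q2,q5,q8,q10} and {q1}.
Refine {q2,q5,q8,q10} on symbol 1: members go to different blocks, giving {q8,q10} and {q2} and {q5}.
On input 0, block {q8,q10} splits into {q8} and {q10}.
Split {q0,q7,q13} by δ(·,0) → {q0,q7} and {q13}.
No further refinement is possible. Final partition (9 blocks): {q8} | {q0,q7} | {q4,q11} | {q6} | {q1} | {q2} | {q5} | {q10} | {q13}.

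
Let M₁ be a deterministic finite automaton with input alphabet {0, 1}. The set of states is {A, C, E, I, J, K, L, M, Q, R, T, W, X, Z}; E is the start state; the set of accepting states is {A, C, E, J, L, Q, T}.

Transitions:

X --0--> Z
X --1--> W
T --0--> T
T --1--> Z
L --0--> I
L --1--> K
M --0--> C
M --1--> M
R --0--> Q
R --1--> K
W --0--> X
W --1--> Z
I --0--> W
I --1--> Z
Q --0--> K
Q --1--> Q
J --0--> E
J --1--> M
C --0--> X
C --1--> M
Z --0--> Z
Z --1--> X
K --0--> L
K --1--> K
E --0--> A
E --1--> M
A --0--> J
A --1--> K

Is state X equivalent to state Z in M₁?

Yes

Reachable states from the start: {A,C,E,I,J,K,L,M,W,X,Z}. Unreachable: {Q,R,T} — drop them.
P0 = {A,C,E,J,L} | {I,K,M,W,X,Z}.
Refine {A,C,E,J,L} on symbol 0: members go to different blocks, giving {A,E,J} and {C,L}.
Refine {I,K,M,W,X,Z} on symbol 0: members go to different blocks, giving {I,W,X,Z} and {K,M}.
Stable partition: {A,E,J} | {I,W,X,Z} | {C,L} | {K,M} — 4 equivalence classes.
X and Z lie in the same block of the stable partition, so they are equivalent — no string distinguishes them.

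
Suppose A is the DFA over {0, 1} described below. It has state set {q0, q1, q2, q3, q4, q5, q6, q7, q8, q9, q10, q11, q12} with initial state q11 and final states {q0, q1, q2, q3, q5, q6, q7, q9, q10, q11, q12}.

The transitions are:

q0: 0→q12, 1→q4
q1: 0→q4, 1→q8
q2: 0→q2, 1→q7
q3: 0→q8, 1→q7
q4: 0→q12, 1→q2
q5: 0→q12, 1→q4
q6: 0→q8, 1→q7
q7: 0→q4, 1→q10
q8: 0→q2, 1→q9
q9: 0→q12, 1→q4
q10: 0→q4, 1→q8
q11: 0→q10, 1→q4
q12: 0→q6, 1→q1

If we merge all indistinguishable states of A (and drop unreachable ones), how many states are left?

9

First remove the unreachable states {q0,q3,q5}; 10 states remain.
Initial partition by acceptance: {q1,q2,q6,q7,q9,q10,q11,q12} | {q4,q8}.
Split {q1,q2,q6,q7,q9,q10,q11,q12} by δ(·,0) → {q1,q6,q7,q10} and {q2,q9,q11,q12}.
Split {q1,q6,q7,q10} by δ(·,1) → {q1,q10} and {q6,q7}.
Split {q2,q9,q11,q12} by δ(·,0) → {q2,q9} and {q11} and {q12}.
Split {q4,q8} by δ(·,0) → {q4} and {q8}.
Split {q2,q9} by δ(·,0) → {q2} and {q9}.
Split {q6,q7} by δ(·,0) → {q6} and {q7}.
Stable partition: {q1,q10} | {q4} | {q2} | {q6} | {q11} | {q12} | {q8} | {q9} | {q7} — 9 equivalence classes.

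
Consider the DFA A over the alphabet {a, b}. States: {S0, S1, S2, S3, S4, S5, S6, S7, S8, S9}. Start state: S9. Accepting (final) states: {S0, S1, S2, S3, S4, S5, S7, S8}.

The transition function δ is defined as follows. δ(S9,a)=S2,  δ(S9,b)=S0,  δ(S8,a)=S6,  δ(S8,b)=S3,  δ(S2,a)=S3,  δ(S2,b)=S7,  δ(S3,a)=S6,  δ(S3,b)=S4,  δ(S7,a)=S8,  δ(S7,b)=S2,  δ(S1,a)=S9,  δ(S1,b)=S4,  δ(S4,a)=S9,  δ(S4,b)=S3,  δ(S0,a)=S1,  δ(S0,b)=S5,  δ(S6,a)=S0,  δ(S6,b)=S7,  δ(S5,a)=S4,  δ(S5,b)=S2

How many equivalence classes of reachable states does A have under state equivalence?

Every state is reachable, so we keep all 10.
P0 = {S0,S1,S2,S3,S4,S5,S7,S8} | {S6,S9}.
Refine {S0,S1,S2,S3,S4,S5,S7,S8} on symbol a: members go to different blocks, giving {S0,S2,S5,S7} and {S1,S3,S4,S8}.
Stable partition: {S0,S2,S5,S7} | {S6,S9} | {S1,S3,S4,S8} — 3 equivalence classes.

3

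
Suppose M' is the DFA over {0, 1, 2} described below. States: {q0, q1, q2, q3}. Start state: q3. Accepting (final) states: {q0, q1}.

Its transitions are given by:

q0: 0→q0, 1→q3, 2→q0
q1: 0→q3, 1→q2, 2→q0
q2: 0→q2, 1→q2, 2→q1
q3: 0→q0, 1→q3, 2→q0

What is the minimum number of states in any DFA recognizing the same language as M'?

States {q1,q2} cannot be reached from the start state, so discard them.
Initial partition by acceptance: {q0} | {q3}.
Stable partition: {q0} | {q3} — 2 equivalence classes.

2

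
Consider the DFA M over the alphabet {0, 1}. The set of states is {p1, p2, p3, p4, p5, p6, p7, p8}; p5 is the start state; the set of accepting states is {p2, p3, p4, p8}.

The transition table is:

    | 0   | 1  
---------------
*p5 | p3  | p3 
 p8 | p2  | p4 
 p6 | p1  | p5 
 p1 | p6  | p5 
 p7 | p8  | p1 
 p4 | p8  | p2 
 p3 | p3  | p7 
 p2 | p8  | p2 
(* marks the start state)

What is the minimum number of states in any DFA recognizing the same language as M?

P0 = {p2,p3,p4,p8} | {p1,p5,p6,p7}.
Split {p2,p3,p4,p8} by δ(·,1) → {p2,p4,p8} and {p3}.
On input 0, block {p1,p5,p6,p7} splits into {p1,p6} and {p5} and {p7}.
Stable partition: {p2,p4,p8} | {p1,p6} | {p3} | {p5} | {p7} — 5 equivalence classes.

5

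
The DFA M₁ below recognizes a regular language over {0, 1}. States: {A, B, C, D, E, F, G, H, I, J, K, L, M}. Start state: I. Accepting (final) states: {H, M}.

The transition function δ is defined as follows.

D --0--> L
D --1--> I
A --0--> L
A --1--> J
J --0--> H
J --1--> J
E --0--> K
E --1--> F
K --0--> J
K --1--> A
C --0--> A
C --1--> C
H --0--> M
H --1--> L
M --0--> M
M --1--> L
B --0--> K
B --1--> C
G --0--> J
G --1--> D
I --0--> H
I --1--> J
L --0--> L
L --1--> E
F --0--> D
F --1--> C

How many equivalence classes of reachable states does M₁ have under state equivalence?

States {B,G} cannot be reached from the start state, so discard them.
Initial partition by acceptance: {H,M} | {A,C,D,E,F,I,J,K,L}.
On input 0, block {A,C,D,E,F,I,J,K,L} splits into {A,C,D,E,F,K,L} and {I,J}.
On input 0, block {A,C,D,E,F,K,L} splits into {A,C,D,E,F,L} and {K}.
Split {A,C,D,E,F,L} by δ(·,0) → {A,C,D,F,L} and {E}.
Split {A,C,D,F,L} by δ(·,1) → {A,D} and {C,F} and {L}.
Stable partition: {H,M} | {A,D} | {I,J} | {K} | {E} | {C,F} | {L} — 7 equivalence classes.

7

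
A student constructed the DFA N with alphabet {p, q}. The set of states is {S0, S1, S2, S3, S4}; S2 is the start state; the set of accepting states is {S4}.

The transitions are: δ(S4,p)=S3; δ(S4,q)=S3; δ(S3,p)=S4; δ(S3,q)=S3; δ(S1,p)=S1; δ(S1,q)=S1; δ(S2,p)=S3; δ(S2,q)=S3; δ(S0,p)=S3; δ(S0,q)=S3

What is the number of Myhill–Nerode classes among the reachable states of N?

3

First remove the unreachable states {S0,S1}; 3 states remain.
P0 = {S4} | {S2,S3}.
Split {S2,S3} by δ(·,p) → {S2} and {S3}.
Stable partition: {S4} | {S2} | {S3} — 3 equivalence classes.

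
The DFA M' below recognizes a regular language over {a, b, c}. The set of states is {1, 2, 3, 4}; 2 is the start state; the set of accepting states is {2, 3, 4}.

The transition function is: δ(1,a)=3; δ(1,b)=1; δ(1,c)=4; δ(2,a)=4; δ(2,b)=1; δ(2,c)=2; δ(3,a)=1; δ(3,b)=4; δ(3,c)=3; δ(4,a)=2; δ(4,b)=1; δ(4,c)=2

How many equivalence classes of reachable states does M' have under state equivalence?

Start with accepting vs non-accepting: {2,3,4} | {1}.
Split {2,3,4} by δ(·,a) → {2,4} and {3}.
Stable partition: {2,4} | {1} | {3} — 3 equivalence classes.

3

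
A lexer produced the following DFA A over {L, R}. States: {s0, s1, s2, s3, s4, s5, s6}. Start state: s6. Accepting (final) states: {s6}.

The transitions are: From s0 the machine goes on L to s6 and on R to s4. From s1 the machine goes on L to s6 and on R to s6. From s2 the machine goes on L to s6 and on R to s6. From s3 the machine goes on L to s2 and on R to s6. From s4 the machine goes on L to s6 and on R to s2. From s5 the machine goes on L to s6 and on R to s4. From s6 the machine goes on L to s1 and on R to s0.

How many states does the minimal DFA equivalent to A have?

Reachable states from the start: {s0,s1,s2,s4,s6}. Unreachable: {s3,s5} — drop them.
Initial partition by acceptance: {s6} | {s0,s1,s2,s4}.
Split {s0,s1,s2,s4} by δ(·,R) → {s0,s4} and {s1,s2}.
Split {s0,s4} by δ(·,R) → {s0} and {s4}.
Stable partition: {s6} | {s0} | {s1,s2} | {s4} — 4 equivalence classes.

4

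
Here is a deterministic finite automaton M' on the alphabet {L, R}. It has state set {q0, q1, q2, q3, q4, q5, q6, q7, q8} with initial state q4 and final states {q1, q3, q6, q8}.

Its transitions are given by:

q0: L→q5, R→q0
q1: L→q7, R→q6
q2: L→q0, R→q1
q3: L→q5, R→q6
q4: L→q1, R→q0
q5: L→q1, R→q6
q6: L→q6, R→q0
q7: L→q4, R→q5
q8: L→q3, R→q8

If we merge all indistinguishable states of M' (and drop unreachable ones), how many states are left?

6

States {q2,q3,q8} cannot be reached from the start state, so discard them.
Initial partition by acceptance: {q1,q6} | {q0,q4,q5,q7}.
Split {q1,q6} by δ(·,L) → {q1} and {q6}.
Refine {q0,q4,q5,q7} on symbol L: members go to different blocks, giving {q0,q7} and {q4,q5}.
On input R, block {q0,q7} splits into {q0} and {q7}.
Split {q4,q5} by δ(·,R) → {q4} and {q5}.
Stable partition: {q1} | {q0} | {q6} | {q4} | {q7} | {q5} — 6 equivalence classes.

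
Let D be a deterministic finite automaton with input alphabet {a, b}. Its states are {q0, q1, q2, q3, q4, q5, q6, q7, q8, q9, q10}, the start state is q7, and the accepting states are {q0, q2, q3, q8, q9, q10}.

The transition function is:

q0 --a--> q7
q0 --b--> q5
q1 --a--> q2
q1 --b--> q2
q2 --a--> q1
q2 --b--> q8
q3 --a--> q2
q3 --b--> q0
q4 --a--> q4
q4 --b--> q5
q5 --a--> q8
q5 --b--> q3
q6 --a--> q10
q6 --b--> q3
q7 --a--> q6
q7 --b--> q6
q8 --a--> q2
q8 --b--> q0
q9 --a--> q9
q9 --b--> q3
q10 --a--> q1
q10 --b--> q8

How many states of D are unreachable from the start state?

2

BFS from q7 reaches {q0, q1, q2, q3, q5, q6, q7, q8, q10}; the 2 state(s) q4, q9 are never visited.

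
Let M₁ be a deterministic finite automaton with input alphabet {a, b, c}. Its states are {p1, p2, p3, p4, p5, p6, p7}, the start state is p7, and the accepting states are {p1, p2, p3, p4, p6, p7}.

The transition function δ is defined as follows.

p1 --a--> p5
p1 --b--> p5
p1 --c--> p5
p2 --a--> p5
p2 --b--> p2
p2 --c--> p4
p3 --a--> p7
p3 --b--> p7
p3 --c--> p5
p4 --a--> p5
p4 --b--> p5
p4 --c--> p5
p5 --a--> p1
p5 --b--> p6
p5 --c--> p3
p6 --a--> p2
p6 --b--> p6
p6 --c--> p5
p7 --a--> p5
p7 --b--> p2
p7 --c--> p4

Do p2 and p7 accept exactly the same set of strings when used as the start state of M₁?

P0 = {p1,p2,p3,p4,p6,p7} | {p5}.
Split {p1,p2,p3,p4,p6,p7} by δ(·,a) → {p1,p2,p4,p7} and {p3,p6}.
On input b, block {p1,p2,p4,p7} splits into {p1,p4} and {p2,p7}.
Split {p3,p6} by δ(·,b) → {p3} and {p6}.
No further refinement is possible. Final partition (5 blocks): {p1,p4} | {p5} | {p3} | {p2,p7} | {p6}.
p2 and p7 lie in the same block of the stable partition, so they are equivalent — no string distinguishes them.

Yes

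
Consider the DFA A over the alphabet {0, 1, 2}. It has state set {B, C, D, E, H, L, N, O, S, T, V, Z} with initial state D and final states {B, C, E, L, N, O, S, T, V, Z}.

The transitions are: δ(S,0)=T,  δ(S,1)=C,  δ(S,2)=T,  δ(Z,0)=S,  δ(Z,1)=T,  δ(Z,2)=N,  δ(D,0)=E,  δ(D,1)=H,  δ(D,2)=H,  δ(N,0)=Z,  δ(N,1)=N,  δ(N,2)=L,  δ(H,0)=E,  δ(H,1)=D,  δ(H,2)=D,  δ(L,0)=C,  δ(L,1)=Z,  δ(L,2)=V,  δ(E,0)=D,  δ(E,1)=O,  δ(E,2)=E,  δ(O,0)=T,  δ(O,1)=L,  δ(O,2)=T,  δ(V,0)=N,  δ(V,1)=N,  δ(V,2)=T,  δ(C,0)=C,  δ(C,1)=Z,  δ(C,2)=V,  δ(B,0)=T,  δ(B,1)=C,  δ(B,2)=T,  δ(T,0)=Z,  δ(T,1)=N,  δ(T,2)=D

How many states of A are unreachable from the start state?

1

No path from D leads to B; the other 11 states are all reachable.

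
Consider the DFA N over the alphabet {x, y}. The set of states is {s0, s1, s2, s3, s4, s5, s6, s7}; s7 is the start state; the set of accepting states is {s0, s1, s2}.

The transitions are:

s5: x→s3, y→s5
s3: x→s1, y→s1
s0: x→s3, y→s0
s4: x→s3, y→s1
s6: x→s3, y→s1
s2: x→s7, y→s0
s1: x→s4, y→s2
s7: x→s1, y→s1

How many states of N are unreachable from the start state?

2

BFS from s7 reaches {s0, s1, s2, s3, s4, s7}; the 2 state(s) s5, s6 are never visited.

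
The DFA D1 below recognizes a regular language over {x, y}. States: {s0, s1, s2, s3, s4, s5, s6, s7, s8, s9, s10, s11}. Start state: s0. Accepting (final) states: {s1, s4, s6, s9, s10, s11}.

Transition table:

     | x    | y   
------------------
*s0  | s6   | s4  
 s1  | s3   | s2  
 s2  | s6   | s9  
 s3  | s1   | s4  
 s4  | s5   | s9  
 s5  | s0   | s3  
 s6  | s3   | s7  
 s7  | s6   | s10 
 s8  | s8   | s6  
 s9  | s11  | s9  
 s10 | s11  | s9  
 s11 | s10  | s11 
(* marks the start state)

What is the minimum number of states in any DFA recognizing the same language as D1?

6

First remove the unreachable states {s8}; 11 states remain.
Start with accepting vs non-accepting: {s1,s4,s6,s9,s10,s11} | {s0,s2,s3,s5,s7}.
Refine {s1,s4,s6,s9,s10,s11} on symbol x: members go to different blocks, giving {s1,s4,s6} and {s9,s10,s11}.
On input y, block {s1,s4,s6} splits into {s1,s6} and {s4}.
Refine {s0,s2,s3,s5,s7} on symbol x: members go to different blocks, giving {s0,s2,s3,s7} and {s5}.
Split {s0,s2,s3,s7} by δ(·,y) → {s0,s3} and {s2,s7}.
The partition is now stable with 6 blocks: {s1,s6} | {s0,s3} | {s9,s10,s11} | {s4} | {s5} | {s2,s7}.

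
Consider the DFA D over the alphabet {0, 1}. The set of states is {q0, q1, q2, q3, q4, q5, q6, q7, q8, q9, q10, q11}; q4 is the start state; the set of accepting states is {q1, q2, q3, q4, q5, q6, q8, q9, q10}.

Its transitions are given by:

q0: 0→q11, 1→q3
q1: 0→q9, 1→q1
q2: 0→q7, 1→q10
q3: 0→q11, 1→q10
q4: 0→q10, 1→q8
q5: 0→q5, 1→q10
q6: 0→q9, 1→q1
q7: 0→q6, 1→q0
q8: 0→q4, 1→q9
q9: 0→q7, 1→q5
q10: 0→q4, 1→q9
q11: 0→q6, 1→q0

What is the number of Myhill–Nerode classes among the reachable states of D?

States {q2} cannot be reached from the start state, so discard them.
Initial partition by acceptance: {q1,q3,q4,q5,q6,q8,q9,q10} | {q0,q7,q11}.
Refine {q1,q3,q4,q5,q6,q8,q9,q10} on symbol 0: members go to different blocks, giving {q1,q4,q5,q6,q8,q10} and {q3,q9}.
Split {q1,q4,q5,q6,q8,q10} by δ(·,0) → {q4,q5,q8,q10} and {q1,q6}.
Refine {q4,q5,q8,q10} on symbol 1: members go to different blocks, giving {q4,q5} and {q8,q10}.
Refine {q4,q5} on symbol 0: members go to different blocks, giving {q4} and {q5}.
Refine {q0,q7,q11} on symbol 0: members go to different blocks, giving {q7,q11} and {q0}.
Refine {q3,q9} on symbol 1: members go to different blocks, giving {q3} and {q9}.
No further refinement is possible. Final partition (8 blocks): {q4} | {q7,q11} | {q3} | {q1,q6} | {q8,q10} | {q5} | {q0} | {q9}.

8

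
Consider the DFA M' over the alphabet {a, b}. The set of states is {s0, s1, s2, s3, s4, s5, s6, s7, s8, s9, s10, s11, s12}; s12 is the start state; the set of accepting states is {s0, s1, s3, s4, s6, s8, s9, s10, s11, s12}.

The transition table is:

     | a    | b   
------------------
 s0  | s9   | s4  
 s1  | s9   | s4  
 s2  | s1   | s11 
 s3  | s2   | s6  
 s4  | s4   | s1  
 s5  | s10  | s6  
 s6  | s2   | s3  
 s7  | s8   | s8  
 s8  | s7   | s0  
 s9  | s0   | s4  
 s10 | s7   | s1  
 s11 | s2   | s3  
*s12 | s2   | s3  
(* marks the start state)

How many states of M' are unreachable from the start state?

No path from s12 leads to s5, s7, s8, s10; the other 9 states are all reachable.

4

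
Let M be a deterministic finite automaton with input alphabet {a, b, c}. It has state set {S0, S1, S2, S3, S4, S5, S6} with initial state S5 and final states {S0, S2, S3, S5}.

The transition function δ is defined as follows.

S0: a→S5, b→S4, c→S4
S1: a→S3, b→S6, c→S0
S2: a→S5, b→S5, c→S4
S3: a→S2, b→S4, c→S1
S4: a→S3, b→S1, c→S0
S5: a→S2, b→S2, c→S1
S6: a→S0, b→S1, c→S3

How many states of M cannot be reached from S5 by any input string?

0

Every one of the 7 states is reachable from S5.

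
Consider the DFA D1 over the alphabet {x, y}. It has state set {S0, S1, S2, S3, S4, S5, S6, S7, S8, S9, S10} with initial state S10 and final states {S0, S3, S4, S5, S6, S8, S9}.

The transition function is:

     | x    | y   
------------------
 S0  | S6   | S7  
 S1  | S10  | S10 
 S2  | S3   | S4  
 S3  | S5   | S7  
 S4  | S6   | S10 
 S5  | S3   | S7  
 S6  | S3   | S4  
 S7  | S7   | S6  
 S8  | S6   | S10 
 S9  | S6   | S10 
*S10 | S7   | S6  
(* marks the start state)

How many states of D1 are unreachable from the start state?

BFS from S10 reaches {S3, S4, S5, S6, S7, S10}; the 5 state(s) S0, S1, S2, S8, S9 are never visited.

5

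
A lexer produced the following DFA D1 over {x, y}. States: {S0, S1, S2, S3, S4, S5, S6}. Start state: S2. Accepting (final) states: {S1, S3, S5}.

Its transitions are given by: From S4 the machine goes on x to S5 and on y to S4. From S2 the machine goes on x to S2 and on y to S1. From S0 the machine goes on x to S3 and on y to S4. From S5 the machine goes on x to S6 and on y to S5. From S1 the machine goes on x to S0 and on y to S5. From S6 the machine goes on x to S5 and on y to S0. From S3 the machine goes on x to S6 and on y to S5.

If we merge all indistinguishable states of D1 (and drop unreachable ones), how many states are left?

Initial partition by acceptance: {S1,S3,S5} | {S0,S2,S4,S6}.
Split {S0,S2,S4,S6} by δ(·,x) → {S0,S4,S6} and {S2}.
Stable partition: {S1,S3,S5} | {S0,S4,S6} | {S2} — 3 equivalence classes.

3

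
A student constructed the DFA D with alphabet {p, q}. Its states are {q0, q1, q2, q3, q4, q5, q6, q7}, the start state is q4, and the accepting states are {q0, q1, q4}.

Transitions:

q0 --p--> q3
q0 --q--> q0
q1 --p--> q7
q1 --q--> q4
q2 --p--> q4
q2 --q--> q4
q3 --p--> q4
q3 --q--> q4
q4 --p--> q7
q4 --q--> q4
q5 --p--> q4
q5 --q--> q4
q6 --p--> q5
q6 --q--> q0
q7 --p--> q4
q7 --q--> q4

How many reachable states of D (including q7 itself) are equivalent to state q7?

Reachable states from the start: {q4,q7}. Unreachable: {q0,q1,q2,q3,q5,q6} — drop them.
Start with accepting vs non-accepting: {q4} | {q7}.
No further refinement is possible. Final partition (2 blocks): {q4} | {q7}.
The equivalence class containing q7 is {q7}, of size 1.

1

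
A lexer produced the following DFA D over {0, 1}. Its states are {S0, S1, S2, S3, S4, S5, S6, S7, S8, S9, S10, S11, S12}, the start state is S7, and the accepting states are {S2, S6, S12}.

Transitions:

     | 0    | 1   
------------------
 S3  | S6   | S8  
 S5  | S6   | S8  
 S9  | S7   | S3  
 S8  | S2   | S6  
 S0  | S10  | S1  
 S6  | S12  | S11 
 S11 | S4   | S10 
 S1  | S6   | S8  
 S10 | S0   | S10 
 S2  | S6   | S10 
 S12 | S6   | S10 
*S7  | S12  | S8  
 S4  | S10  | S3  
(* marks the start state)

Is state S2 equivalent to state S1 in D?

First remove the unreachable states {S5,S9}; 11 states remain.
Initial partition by acceptance: {S2,S6,S12} | {S0,S1,S3,S4,S7,S8,S10,S11}.
On input 0, block {S0,S1,S3,S4,S7,S8,S10,S11} splits into {S0,S4,S10,S11} and {S1,S3,S7,S8}.
Refine {S0,S4,S10,S11} on symbol 1: members go to different blocks, giving {S0,S4} and {S10,S11}.
Split {S1,S3,S7,S8} by δ(·,1) → {S1,S3,S7} and {S8}.
Stable partition: {S2,S6,S12} | {S0,S4} | {S1,S3,S7} | {S10,S11} | {S8} — 5 equivalence classes.
S2 and S1 end up in different blocks, so they are distinguishable. For instance, the string 'ε' is accepted from only S2.

No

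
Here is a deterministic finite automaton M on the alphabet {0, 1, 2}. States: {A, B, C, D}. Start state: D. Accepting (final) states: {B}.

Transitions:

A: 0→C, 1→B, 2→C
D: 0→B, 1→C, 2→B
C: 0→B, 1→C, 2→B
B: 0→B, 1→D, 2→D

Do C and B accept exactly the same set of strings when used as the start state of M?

First remove the unreachable states {A}; 3 states remain.
Start with accepting vs non-accepting: {B} | {C,D}.
The partition is now stable with 2 blocks: {B} | {C,D}.
C and B end up in different blocks, so they are distinguishable. For instance, the string 'ε' is accepted from only B.

No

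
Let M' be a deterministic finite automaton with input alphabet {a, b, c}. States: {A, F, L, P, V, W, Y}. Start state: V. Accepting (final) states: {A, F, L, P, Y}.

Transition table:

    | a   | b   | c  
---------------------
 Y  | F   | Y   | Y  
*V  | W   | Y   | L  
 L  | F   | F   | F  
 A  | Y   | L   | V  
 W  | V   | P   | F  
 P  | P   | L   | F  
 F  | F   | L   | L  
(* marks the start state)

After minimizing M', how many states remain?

2

Reachable states from the start: {F,L,P,V,W,Y}. Unreachable: {A} — drop them.
Initial partition by acceptance: {F,L,P,Y} | {V,W}.
Stable partition: {F,L,P,Y} | {V,W} — 2 equivalence classes.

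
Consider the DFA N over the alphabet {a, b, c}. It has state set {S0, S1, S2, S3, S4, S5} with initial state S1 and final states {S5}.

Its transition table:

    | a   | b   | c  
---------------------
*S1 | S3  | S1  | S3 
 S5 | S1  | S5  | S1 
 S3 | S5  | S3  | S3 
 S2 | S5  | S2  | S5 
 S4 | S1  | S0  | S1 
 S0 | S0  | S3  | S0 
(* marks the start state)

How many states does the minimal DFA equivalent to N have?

Reachable states from the start: {S1,S3,S5}. Unreachable: {S0,S2,S4} — drop them.
Start with accepting vs non-accepting: {S5} | {S1,S3}.
On input a, block {S1,S3} splits into {S1} and {S3}.
Stable partition: {S5} | {S1} | {S3} — 3 equivalence classes.

3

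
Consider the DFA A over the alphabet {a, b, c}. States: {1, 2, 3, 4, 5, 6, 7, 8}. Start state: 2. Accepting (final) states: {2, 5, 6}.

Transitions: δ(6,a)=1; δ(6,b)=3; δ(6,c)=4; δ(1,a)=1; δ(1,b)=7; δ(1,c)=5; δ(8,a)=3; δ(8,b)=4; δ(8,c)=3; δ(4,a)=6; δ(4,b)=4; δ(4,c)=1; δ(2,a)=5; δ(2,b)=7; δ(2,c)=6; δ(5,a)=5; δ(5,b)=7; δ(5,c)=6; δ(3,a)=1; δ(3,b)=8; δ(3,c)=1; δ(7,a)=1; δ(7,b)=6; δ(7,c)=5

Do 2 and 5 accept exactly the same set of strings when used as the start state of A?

Yes

All states are reachable from the start state.
Initial partition by acceptance: {2,5,6} | {1,3,4,7,8}.
Refine {2,5,6} on symbol a: members go to different blocks, giving {2,5} and {6}.
Refine {1,3,4,7,8} on symbol a: members go to different blocks, giving {1,3,7,8} and {4}.
On input b, block {1,3,7,8} splits into {1,3} and {7} and {8}.
On input b, block {1,3} splits into {1} and {3}.
Stable partition: {2,5} | {1} | {6} | {4} | {7} | {8} | {3} — 7 equivalence classes.
2 and 5 lie in the same block of the stable partition, so they are equivalent — no string distinguishes them.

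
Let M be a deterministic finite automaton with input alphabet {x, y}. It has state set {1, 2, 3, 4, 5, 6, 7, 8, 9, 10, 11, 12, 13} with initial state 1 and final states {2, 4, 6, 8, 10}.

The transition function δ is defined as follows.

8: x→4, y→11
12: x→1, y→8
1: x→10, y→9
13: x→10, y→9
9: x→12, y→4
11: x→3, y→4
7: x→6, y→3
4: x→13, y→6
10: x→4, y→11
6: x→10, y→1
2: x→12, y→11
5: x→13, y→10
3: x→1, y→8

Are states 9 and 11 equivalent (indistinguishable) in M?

Reachable states from the start: {1,3,4,6,8,9,10,11,12,13}. Unreachable: {2,5,7} — drop them.
P0 = {4,6,8,10} | {1,3,9,11,12,13}.
On input x, block {4,6,8,10} splits into {6,8,10} and {4}.
On input x, block {6,8,10} splits into {8,10} and {6}.
Refine {1,3,9,11,12,13} on symbol x: members go to different blocks, giving {3,9,11,12} and {1,13}.
Refine {3,9,11,12} on symbol x: members go to different blocks, giving {3,12} and {9,11}.
Stable partition: {8,10} | {3,12} | {4} | {6} | {1,13} | {9,11} — 6 equivalence classes.
9 and 11 lie in the same block of the stable partition, so they are equivalent — no string distinguishes them.

Yes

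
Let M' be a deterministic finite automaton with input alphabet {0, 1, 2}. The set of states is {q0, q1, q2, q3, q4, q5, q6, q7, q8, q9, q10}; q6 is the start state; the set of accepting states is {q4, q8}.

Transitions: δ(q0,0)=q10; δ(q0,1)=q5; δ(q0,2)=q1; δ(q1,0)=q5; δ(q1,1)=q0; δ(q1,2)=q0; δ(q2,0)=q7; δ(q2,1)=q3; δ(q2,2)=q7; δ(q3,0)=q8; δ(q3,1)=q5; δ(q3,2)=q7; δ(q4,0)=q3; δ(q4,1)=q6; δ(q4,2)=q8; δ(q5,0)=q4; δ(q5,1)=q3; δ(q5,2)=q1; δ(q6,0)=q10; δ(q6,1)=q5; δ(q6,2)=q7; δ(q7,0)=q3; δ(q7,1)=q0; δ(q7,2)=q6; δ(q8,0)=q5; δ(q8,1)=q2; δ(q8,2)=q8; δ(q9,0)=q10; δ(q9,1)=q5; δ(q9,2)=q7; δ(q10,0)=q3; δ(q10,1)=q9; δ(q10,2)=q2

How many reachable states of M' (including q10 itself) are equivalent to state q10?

3

Start with accepting vs non-accepting: {q4,q8} | {q0,q1,q2,q3,q5,q6,q7,q9,q10}.
Refine {q0,q1,q2,q3,q5,q6,q7,q9,q10} on symbol 0: members go to different blocks, giving {q0,q1,q2,q6,q7,q9,q10} and {q3,q5}.
On input 0, block {q0,q1,q2,q6,q7,q9,q10} splits into {q0,q2,q6,q9} and {q1,q7,q10}.
The partition is now stable with 4 blocks: {q4,q8} | {q0,q2,q6,q9} | {q3,q5} | {q1,q7,q10}.
The equivalence class containing q10 is {q1,q7,q10}, of size 3.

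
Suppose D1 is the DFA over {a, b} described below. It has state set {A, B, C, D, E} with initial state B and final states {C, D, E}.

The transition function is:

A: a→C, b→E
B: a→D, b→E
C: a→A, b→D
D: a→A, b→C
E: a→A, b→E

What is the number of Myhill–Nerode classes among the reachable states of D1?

2

Start with accepting vs non-accepting: {C,D,E} | {A,B}.
Stable partition: {C,D,E} | {A,B} — 2 equivalence classes.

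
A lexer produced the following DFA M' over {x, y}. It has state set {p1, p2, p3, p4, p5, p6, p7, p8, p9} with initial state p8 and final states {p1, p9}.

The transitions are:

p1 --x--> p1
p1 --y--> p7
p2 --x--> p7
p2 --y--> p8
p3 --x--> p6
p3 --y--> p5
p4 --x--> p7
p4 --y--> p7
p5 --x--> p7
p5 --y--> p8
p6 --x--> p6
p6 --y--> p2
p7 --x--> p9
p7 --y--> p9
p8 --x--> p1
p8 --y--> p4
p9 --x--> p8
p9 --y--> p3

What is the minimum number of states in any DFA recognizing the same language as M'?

All states are reachable from the start state.
Start with accepting vs non-accepting: {p1,p9} | {p2,p3,p4,p5,p6,p7,p8}.
On input x, block {p1,p9} splits into {p1} and {p9}.
Split {p2,p3,p4,p5,p6,p7,p8} by δ(·,x) → {p2,p3,p4,p5,p6} and {p7} and {p8}.
On input x, block {p2,p3,p4,p5,p6} splits into {p2,p4,p5} and {p3,p6}.
Refine {p2,p4,p5} on symbol y: members go to different blocks, giving {p2,p5} and {p4}.
No further refinement is possible. Final partition (7 blocks): {p1} | {p2,p5} | {p9} | {p7} | {p8} | {p3,p6} | {p4}.

7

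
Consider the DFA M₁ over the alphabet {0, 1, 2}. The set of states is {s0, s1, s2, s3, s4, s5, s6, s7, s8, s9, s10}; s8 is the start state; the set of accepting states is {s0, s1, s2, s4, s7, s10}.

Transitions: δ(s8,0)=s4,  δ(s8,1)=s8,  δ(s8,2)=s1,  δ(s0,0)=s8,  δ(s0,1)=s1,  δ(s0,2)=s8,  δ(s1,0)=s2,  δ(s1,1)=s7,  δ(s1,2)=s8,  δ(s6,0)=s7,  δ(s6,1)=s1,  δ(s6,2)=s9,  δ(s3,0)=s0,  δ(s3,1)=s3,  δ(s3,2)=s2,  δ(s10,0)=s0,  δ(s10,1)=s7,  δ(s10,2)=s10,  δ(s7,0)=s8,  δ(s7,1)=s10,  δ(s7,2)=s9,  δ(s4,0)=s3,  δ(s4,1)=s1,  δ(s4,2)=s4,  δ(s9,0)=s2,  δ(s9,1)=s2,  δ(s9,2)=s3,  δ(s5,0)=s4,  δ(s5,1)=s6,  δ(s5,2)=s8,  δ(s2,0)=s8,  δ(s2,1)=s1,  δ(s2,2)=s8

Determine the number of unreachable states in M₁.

2

Starting at s8 and following transitions, the reachable set is {s0, s1, s2, s3, s4, s7, s8, s9, s10}. That leaves s5, s6 unreachable — 2 in total.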